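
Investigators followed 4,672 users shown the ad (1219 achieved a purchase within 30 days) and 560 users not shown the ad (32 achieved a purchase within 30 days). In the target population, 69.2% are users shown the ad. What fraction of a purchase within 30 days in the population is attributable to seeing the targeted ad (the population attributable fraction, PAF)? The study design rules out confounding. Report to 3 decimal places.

p₁ = P(outcome | exposed) = 1219/4672 = 0.26092
p₀ = P(outcome | unexposed) = 32/560 = 0.057143
Overall risk P(Y=1) = π·p₁ + (1−π)·p₀ = 0.692×0.26092 + 0.308×0.057143 = 0.19815.
Under exogeneity, PAF = [P(Y=1) − p₀] / P(Y=1).
PAF = (0.19815 − 0.057143) / 0.19815 ≈ 0.7116

PAF ≈ 0.712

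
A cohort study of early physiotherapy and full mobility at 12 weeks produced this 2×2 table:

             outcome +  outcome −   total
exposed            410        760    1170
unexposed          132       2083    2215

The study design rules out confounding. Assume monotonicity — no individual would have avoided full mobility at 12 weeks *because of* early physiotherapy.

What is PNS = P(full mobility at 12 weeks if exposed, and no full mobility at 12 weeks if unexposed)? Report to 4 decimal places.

PNS ≈ 0.2908

p₁ = P(outcome | exposed) = 410/1170 = 0.35043
p₀ = P(outcome | unexposed) = 132/2215 = 0.059594
Under exogeneity and monotonicity, PNS = p₁ − p₀.
PNS = 0.35043 − 0.059594 = 0.29083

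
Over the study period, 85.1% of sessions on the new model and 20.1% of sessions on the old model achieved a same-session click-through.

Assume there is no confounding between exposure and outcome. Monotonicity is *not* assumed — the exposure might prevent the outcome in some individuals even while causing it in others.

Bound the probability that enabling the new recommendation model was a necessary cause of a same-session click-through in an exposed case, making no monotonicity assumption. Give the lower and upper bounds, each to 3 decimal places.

0.764 ≤ PN ≤ 0.939

p₁ = 0.851, p₀ = 0.201.
Under exogeneity alone the bounds on PN are max{0,(p₁−p₀)/p₁} ≤ PN ≤ min{1,(1−p₀)/p₁}.
  lower = (p₁ − p₀)/p₁ = 0.65 / 0.851 ≈ 0.7638
  upper = min{1, (1 − p₀)/p₁} = 0.799 / 0.851 ≈ 0.9389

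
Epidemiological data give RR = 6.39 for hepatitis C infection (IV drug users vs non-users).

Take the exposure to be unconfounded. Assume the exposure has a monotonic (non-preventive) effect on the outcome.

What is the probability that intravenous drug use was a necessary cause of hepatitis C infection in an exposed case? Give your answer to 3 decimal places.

PN ≈ 0.844

Under exogeneity and monotonicity, PN = (RR − 1) / RR = 1 − 1/RR.
PN = (6.39 − 1) / 6.39 = 5.39 / 6.39 ≈ 0.8435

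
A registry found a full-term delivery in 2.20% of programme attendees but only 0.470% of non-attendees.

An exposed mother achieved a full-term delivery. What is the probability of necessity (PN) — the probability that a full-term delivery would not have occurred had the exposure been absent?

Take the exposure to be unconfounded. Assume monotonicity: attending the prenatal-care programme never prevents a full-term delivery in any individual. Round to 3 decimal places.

PN ≈ 0.786

p₁ = 0.022, p₀ = 0.0047.
Under exogeneity and monotonicity, PN = (p₁ − p₀) / p₁.
PN = (0.022 − 0.0047) / 0.022 = 0.0173 / 0.022 ≈ 0.7864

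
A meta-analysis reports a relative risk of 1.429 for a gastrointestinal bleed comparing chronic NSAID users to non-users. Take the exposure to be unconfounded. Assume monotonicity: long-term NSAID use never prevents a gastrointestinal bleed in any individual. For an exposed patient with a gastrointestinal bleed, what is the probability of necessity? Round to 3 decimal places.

PN ≈ 0.300

Under exogeneity and monotonicity, PN = (RR − 1) / RR = 1 − 1/RR.
PN = (1.429 − 1) / 1.429 = 0.429 / 1.429 ≈ 0.3002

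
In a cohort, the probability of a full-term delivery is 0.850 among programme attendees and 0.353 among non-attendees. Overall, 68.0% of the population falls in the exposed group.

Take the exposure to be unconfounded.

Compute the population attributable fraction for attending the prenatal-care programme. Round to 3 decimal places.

PAF ≈ 0.489

Let p₁ = 0.85, p₀ = 0.353.
Overall risk P(Y=1) = π·p₁ + (1−π)·p₀ = 0.68×0.85 + 0.32×0.353 = 0.69096.
Under exogeneity, PAF = [P(Y=1) − p₀] / P(Y=1).
PAF = (0.69096 − 0.353) / 0.69096 ≈ 0.4891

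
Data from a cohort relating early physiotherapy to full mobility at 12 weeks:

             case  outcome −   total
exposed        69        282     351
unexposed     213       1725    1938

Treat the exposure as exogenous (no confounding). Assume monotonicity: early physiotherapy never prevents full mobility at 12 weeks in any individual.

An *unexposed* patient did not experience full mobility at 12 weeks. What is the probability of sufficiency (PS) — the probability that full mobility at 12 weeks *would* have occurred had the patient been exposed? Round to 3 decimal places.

p₁ = P(outcome | exposed) = 69/351 = 0.19658
p₀ = P(outcome | unexposed) = 213/1938 = 0.10991
Under exogeneity and monotonicity, PS = (p₁ − p₀)/(1 − p₀).
PS = (0.19658 − 0.10991) / 0.89009 ≈ 0.0974

PS ≈ 0.097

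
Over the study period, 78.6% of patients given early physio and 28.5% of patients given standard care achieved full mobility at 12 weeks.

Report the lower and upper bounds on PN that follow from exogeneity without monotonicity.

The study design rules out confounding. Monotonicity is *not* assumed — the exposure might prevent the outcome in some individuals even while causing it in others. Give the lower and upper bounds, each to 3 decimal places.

0.637 ≤ PN ≤ 0.910

p₁ = 0.786, p₀ = 0.285.
Under exogeneity alone the bounds on PN are max{0,(p₁−p₀)/p₁} ≤ PN ≤ min{1,(1−p₀)/p₁}.
  lower = (p₁ − p₀)/p₁ = 0.501 / 0.786 ≈ 0.6374
  upper = min{1, (1 − p₀)/p₁} = 0.715 / 0.786 ≈ 0.9097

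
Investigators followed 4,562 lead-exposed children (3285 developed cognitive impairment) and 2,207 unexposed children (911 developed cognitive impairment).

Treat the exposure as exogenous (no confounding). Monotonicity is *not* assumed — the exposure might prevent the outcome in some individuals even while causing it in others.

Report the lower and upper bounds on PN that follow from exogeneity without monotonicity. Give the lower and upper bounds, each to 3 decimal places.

0.427 ≤ PN ≤ 0.815

p₁ = P(outcome | exposed) = 3285/4562 = 0.72008
p₀ = P(outcome | unexposed) = 911/2207 = 0.41278
Under exogeneity alone the bounds on PN are max{0,(p₁−p₀)/p₁} ≤ PN ≤ min{1,(1−p₀)/p₁}.
  lower = (p₁ − p₀)/p₁ = 0.3073 / 0.72008 ≈ 0.4268
  upper = min{1, (1 − p₀)/p₁} = 0.58722 / 0.72008 ≈ 0.8155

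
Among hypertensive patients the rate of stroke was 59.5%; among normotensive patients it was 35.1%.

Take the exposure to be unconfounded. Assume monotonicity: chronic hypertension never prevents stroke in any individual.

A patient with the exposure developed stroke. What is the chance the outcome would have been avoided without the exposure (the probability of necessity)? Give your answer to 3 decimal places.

p₁ = 0.595, p₀ = 0.351.
Under exogeneity and monotonicity, PN = (p₁ − p₀) / p₁.
PN = (0.595 − 0.351) / 0.595 = 0.244 / 0.595 ≈ 0.4101

PN ≈ 0.410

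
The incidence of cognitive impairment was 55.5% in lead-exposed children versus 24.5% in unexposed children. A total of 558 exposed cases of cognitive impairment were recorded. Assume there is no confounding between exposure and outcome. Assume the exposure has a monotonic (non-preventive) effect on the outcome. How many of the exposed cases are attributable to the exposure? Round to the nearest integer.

p₁ = 0.555, p₀ = 0.245.
PN = (p₁ − p₀)/p₁ = (0.555 − 0.245) / 0.555 ≈ 0.55856.
Attributable cases ≈ PN × (exposed cases) = 0.55856 × 558 ≈ 311.68.

about 312 cases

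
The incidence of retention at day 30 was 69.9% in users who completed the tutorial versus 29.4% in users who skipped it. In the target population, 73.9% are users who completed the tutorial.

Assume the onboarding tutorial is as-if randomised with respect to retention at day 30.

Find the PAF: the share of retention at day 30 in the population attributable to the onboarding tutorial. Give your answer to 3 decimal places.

PAF ≈ 0.504

p₁ = 0.699, p₀ = 0.294.
Overall risk P(Y=1) = π·p₁ + (1−π)·p₀ = 0.739×0.699 + 0.261×0.294 = 0.5933.
Under exogeneity, PAF = [P(Y=1) − p₀] / P(Y=1).
PAF = (0.5933 − 0.294) / 0.5933 ≈ 0.5045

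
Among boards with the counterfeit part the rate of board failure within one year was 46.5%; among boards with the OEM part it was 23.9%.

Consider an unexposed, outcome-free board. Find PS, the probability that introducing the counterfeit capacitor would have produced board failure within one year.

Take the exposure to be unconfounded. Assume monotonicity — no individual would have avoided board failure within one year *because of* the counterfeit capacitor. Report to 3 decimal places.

p₁ = 0.465, p₀ = 0.239.
Under exogeneity and monotonicity, PS = (p₁ − p₀) / (1 − p₀).
PS = (0.465 − 0.239) / (1 − 0.239) = 0.226 / 0.761 ≈ 0.2970

PS ≈ 0.297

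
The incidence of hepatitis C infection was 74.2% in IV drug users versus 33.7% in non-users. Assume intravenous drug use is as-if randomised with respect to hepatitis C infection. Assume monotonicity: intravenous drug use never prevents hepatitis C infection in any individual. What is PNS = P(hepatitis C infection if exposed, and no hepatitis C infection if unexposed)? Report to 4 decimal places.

PNS ≈ 0.4050

p₁ = 0.742, p₀ = 0.337.
Under exogeneity and monotonicity, PNS = p₁ − p₀.
PNS = 0.742 − 0.337 = 0.405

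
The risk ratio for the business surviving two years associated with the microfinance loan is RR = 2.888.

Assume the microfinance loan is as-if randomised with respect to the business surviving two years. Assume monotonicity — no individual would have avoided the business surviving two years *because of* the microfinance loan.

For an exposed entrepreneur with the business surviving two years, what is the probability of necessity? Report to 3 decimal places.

Under exogeneity and monotonicity, PN = (RR − 1) / RR = 1 − 1/RR.
PN = (2.888 − 1) / 2.888 = 1.888 / 2.888 ≈ 0.6537

PN ≈ 0.654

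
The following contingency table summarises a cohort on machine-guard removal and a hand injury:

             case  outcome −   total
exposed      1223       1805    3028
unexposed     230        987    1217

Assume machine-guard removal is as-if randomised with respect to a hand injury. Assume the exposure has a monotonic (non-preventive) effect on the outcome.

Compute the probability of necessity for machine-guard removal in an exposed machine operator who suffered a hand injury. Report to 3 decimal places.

p₁ = P(outcome | exposed) = 1223/3028 = 0.4039
p₀ = P(outcome | unexposed) = 230/1217 = 0.18899
Under exogeneity and monotonicity, PN = (p₁ − p₀) / p₁.
PN = (0.4039 − 0.18899) / 0.4039 = 0.21491 / 0.4039 ≈ 0.5321

PN ≈ 0.532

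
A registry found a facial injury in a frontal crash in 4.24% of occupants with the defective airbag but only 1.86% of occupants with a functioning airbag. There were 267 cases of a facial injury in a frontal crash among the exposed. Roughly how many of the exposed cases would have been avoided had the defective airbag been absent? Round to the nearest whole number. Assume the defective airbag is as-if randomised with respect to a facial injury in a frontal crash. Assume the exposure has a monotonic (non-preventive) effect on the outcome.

p₁ = 0.0424, p₀ = 0.0186.
PN = (p₁ − p₀)/p₁ = (0.0424 − 0.0186) / 0.0424 ≈ 0.56132.
Attributable cases ≈ PN × (exposed cases) = 0.56132 × 267 ≈ 149.87.

about 150 cases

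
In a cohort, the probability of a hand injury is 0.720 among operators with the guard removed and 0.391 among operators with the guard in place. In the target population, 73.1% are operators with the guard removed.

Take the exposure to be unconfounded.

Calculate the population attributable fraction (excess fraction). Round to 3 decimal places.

PAF ≈ 0.381

Let p₁ = 0.72, p₀ = 0.391.
Overall risk P(Y=1) = π·p₁ + (1−π)·p₀ = 0.731×0.72 + 0.269×0.391 = 0.6315.
Under exogeneity, PAF = [P(Y=1) − p₀] / P(Y=1).
PAF = (0.6315 − 0.391) / 0.6315 ≈ 0.3808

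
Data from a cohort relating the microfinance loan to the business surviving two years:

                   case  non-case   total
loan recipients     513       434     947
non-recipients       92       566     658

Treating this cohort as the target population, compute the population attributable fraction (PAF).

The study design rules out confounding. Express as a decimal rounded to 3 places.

PAF ≈ 0.629

p₁ = P(outcome | exposed) = 513/947 = 0.54171
p₀ = P(outcome | unexposed) = 92/658 = 0.13982
Exposure prevalence π = 947/1605 = 0.59003; overall risk P(Y=1) = 0.37695.
Under exogeneity, PAF = [P(Y=1) − p₀]/P(Y=1).
PAF = (0.37695 − 0.13982) / 0.37695 ≈ 0.6291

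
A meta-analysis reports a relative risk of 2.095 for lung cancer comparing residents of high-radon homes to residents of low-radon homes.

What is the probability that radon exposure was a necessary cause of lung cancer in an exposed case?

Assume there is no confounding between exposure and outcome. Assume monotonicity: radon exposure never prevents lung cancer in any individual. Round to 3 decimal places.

PN ≈ 0.523

Under exogeneity and monotonicity, PN = (RR − 1) / RR = 1 − 1/RR.
PN = (2.095 − 1) / 2.095 = 1.095 / 2.095 ≈ 0.5227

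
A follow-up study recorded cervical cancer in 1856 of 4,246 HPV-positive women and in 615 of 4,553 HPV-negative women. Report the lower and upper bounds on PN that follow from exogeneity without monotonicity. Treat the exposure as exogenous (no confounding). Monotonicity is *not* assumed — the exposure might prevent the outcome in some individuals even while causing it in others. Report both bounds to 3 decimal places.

0.691 ≤ PN ≤ 1.000

p₁ = P(outcome | exposed) = 1856/4246 = 0.43712
p₀ = P(outcome | unexposed) = 615/4553 = 0.13508
Under exogeneity alone the bounds on PN are max{0,(p₁−p₀)/p₁} ≤ PN ≤ min{1,(1−p₀)/p₁}.
  lower = (p₁ − p₀)/p₁ = 0.30204 / 0.43712 ≈ 0.6910
  upper = min{1, (1 − p₀)/p₁} = 0.86492 / 0.43712 ≈ 1.9787 → capped at 1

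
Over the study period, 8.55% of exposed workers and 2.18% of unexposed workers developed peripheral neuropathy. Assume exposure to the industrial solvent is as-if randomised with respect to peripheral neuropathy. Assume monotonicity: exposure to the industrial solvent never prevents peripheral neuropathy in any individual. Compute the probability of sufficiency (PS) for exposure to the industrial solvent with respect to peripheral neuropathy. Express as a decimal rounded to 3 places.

PS ≈ 0.065

p₁ = 0.0855, p₀ = 0.0218.
Under exogeneity and monotonicity, PS = (p₁ − p₀) / (1 − p₀).
PS = (0.0855 − 0.0218) / (1 − 0.0218) = 0.0637 / 0.9782 ≈ 0.0651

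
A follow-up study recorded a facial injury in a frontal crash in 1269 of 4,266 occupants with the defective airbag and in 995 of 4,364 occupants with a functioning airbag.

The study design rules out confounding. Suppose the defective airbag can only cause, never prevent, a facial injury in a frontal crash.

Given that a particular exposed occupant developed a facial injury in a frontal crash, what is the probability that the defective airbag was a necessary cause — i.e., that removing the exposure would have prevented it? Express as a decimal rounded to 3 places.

p₁ = P(outcome | exposed) = 1269/4266 = 0.29747
p₀ = P(outcome | unexposed) = 995/4364 = 0.228
Under exogeneity and monotonicity, PN = (p₁ − p₀) / p₁.
PN = (0.29747 − 0.228) / 0.29747 = 0.069467 / 0.29747 ≈ 0.2335

PN ≈ 0.234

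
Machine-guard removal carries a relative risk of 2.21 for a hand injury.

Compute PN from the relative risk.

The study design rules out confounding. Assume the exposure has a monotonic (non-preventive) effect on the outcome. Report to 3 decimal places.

PN ≈ 0.548

Under exogeneity and monotonicity, PN = (RR − 1) / RR = 1 − 1/RR.
PN = (2.21 − 1) / 2.21 = 1.21 / 2.21 ≈ 0.5475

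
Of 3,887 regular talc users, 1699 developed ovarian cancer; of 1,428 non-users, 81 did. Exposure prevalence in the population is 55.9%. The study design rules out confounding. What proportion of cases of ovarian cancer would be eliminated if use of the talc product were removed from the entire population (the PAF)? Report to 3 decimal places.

p₁ = P(outcome | exposed) = 1699/3887 = 0.4371
p₀ = P(outcome | unexposed) = 81/1428 = 0.056723
Overall risk P(Y=1) = π·p₁ + (1−π)·p₀ = 0.559×0.4371 + 0.441×0.056723 = 0.26935.
Under exogeneity, PAF = [P(Y=1) − p₀] / P(Y=1).
PAF = (0.26935 − 0.056723) / 0.26935 ≈ 0.7894

PAF ≈ 0.789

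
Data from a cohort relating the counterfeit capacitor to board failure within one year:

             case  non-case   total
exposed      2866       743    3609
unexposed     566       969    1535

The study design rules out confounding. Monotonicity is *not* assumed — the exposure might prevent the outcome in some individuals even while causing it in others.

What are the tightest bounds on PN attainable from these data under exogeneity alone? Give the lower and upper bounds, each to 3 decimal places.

p₁ = P(outcome | exposed) = 2866/3609 = 0.79413
p₀ = P(outcome | unexposed) = 566/1535 = 0.36873
Under exogeneity alone the bounds on PN are max{0,(p₁−p₀)/p₁} ≤ PN ≤ min{1,(1−p₀)/p₁}.
  lower = (p₁ − p₀)/p₁ = 0.4254 / 0.79413 ≈ 0.5357
  upper = min{1, (1 − p₀)/p₁} = 0.63127 / 0.79413 ≈ 0.7949

0.536 ≤ PN ≤ 0.795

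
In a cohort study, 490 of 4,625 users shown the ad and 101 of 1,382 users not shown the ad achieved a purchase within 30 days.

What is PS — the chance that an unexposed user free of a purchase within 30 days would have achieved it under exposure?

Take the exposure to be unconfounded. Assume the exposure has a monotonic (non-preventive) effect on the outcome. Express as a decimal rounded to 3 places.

PS ≈ 0.035

p₁ = P(outcome | exposed) = 490/4625 = 0.10595
p₀ = P(outcome | unexposed) = 101/1382 = 0.073082
Under exogeneity and monotonicity, PS = (p₁ − p₀) / (1 − p₀).
PS = (0.10595 − 0.073082) / (1 − 0.073082) = 0.032863 / 0.92692 ≈ 0.0355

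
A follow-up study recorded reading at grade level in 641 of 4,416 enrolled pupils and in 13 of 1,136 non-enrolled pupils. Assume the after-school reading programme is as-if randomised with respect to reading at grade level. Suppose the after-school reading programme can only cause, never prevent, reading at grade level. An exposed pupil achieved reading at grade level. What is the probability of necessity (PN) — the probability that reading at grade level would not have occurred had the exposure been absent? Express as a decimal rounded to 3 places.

p₁ = P(outcome | exposed) = 641/4416 = 0.14515
p₀ = P(outcome | unexposed) = 13/1136 = 0.011444
Under exogeneity and monotonicity, PN = (p₁ − p₀) / p₁.
PN = (0.14515 − 0.011444) / 0.14515 = 0.13371 / 0.14515 ≈ 0.9212

PN ≈ 0.921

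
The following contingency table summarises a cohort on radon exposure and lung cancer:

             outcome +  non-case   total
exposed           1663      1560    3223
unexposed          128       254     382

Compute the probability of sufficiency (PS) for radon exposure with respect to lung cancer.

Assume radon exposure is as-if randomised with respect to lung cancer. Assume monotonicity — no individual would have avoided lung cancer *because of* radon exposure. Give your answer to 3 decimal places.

PS ≈ 0.272

p₁ = P(outcome | exposed) = 1663/3223 = 0.51598
p₀ = P(outcome | unexposed) = 128/382 = 0.33508
Under exogeneity and monotonicity, PS = (p₁ − p₀)/(1 − p₀).
PS = (0.51598 − 0.33508) / 0.66492 ≈ 0.2721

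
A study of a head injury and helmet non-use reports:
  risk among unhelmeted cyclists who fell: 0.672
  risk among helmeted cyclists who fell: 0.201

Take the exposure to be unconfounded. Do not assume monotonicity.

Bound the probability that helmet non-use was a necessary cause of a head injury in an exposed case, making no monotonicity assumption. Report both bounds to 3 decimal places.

0.701 ≤ PN ≤ 1.000

Let p₁ = 0.672, p₀ = 0.201.
Under exogeneity alone the bounds on PN are max{0,(p₁−p₀)/p₁} ≤ PN ≤ min{1,(1−p₀)/p₁}.
  lower = (p₁ − p₀)/p₁ = 0.471 / 0.672 ≈ 0.7009
  upper = min{1, (1 − p₀)/p₁} = 0.799 / 0.672 ≈ 1.1890 → capped at 1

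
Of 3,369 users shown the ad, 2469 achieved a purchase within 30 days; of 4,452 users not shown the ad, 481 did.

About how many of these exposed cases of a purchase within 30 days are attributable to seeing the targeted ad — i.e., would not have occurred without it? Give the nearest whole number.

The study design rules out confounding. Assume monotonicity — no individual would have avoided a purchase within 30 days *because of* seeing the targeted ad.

about 2105 cases

p₁ = P(outcome | exposed) = 2469/3369 = 0.73286
p₀ = P(outcome | unexposed) = 481/4452 = 0.10804
PN = (p₁ − p₀)/p₁ = (0.73286 − 0.10804) / 0.73286 ≈ 0.85258.
Attributable cases ≈ PN × (exposed cases) = 0.85258 × 2469 ≈ 2105.01.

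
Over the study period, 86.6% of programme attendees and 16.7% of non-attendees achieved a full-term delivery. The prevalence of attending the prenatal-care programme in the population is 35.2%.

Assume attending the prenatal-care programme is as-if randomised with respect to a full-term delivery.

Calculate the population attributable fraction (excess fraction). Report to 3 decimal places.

PAF ≈ 0.596

p₁ = 0.866, p₀ = 0.167.
Overall risk P(Y=1) = π·p₁ + (1−π)·p₀ = 0.352×0.866 + 0.648×0.167 = 0.41305.
Under exogeneity, PAF = [P(Y=1) − p₀] / P(Y=1).
PAF = (0.41305 − 0.167) / 0.41305 ≈ 0.5957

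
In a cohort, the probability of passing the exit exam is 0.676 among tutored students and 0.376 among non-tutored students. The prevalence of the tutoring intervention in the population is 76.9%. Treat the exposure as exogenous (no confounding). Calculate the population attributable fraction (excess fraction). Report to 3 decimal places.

PAF ≈ 0.380

Let p₁ = 0.676, p₀ = 0.376.
Overall risk P(Y=1) = π·p₁ + (1−π)·p₀ = 0.769×0.676 + 0.231×0.376 = 0.6067.
Under exogeneity, PAF = [P(Y=1) − p₀] / P(Y=1).
PAF = (0.6067 − 0.376) / 0.6067 ≈ 0.3803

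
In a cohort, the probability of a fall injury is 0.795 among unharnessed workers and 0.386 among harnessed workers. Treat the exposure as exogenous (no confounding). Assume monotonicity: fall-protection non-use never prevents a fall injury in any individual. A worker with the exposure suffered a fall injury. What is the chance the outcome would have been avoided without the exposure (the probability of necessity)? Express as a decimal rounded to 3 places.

PN ≈ 0.514

Let p₁ = 0.795, p₀ = 0.386.
Under exogeneity and monotonicity, PN = (p₁ − p₀) / p₁.
PN = (0.795 − 0.386) / 0.795 = 0.409 / 0.795 ≈ 0.5145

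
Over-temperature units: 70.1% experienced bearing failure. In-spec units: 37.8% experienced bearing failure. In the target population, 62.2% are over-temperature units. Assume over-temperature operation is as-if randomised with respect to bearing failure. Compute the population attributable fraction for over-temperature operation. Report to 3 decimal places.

PAF ≈ 0.347

p₁ = 0.701, p₀ = 0.378.
Overall risk P(Y=1) = π·p₁ + (1−π)·p₀ = 0.622×0.701 + 0.378×0.378 = 0.57891.
Under exogeneity, PAF = [P(Y=1) − p₀] / P(Y=1).
PAF = (0.57891 − 0.378) / 0.57891 ≈ 0.3470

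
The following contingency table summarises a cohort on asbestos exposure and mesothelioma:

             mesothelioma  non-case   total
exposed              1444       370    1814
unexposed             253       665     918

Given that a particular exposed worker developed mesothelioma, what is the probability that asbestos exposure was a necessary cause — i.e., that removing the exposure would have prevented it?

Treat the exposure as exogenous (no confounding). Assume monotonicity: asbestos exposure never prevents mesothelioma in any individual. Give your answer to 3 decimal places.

PN ≈ 0.654

p₁ = P(outcome | exposed) = 1444/1814 = 0.79603
p₀ = P(outcome | unexposed) = 253/918 = 0.2756
Under exogeneity and monotonicity, PN = (p₁ − p₀)/p₁.
PN = (0.79603 − 0.2756) / 0.79603 ≈ 0.6538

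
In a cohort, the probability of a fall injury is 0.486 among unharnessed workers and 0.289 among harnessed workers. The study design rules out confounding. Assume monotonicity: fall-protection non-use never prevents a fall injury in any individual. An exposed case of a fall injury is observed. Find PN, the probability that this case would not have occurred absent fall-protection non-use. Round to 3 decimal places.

PN ≈ 0.405

Let p₁ = 0.486, p₀ = 0.289.
Under exogeneity and monotonicity, PN = (p₁ − p₀) / p₁.
PN = (0.486 − 0.289) / 0.486 = 0.197 / 0.486 ≈ 0.4053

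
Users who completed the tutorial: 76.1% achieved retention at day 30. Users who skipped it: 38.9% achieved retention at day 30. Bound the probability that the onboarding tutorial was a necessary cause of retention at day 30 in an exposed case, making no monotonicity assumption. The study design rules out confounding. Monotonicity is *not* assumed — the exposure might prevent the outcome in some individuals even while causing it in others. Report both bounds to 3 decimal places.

0.489 ≤ PN ≤ 0.803

p₁ = 0.761, p₀ = 0.389.
Under exogeneity alone the bounds on PN are max{0,(p₁−p₀)/p₁} ≤ PN ≤ min{1,(1−p₀)/p₁}.
  lower = (p₁ − p₀)/p₁ = 0.372 / 0.761 ≈ 0.4888
  upper = min{1, (1 − p₀)/p₁} = 0.611 / 0.761 ≈ 0.8029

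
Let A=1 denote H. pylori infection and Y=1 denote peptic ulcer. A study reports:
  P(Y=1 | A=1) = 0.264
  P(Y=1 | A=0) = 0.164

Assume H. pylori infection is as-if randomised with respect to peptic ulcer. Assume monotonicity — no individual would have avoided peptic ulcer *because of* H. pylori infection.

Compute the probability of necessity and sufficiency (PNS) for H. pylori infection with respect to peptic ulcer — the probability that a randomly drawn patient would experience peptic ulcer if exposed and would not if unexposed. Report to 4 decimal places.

Let p₁ = 0.264, p₀ = 0.164.
Under exogeneity and monotonicity, PNS = p₁ − p₀.
PNS = 0.264 − 0.164 = 0.1

PNS ≈ 0.1000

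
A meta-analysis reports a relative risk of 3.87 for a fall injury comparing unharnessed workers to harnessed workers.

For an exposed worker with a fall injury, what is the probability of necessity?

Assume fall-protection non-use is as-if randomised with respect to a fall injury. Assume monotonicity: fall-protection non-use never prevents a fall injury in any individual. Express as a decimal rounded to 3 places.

PN ≈ 0.742

Under exogeneity and monotonicity, PN = (RR − 1) / RR = 1 − 1/RR.
PN = (3.87 − 1) / 3.87 = 2.87 / 3.87 ≈ 0.7416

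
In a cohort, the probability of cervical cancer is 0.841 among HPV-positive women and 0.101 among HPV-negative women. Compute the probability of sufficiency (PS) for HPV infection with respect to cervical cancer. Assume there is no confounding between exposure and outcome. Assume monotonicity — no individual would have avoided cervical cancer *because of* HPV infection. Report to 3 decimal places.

Let p₁ = 0.841, p₀ = 0.101.
Under exogeneity and monotonicity, PS = (p₁ − p₀) / (1 − p₀).
PS = (0.841 − 0.101) / (1 − 0.101) = 0.74 / 0.899 ≈ 0.8231

PS ≈ 0.823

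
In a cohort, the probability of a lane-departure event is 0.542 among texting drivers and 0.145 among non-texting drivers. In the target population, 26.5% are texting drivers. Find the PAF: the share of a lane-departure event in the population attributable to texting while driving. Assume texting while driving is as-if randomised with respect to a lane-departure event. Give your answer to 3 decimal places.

PAF ≈ 0.420

Let p₁ = 0.542, p₀ = 0.145.
Overall risk P(Y=1) = π·p₁ + (1−π)·p₀ = 0.265×0.542 + 0.735×0.145 = 0.25021.
Under exogeneity, PAF = [P(Y=1) − p₀] / P(Y=1).
PAF = (0.25021 − 0.145) / 0.25021 ≈ 0.4205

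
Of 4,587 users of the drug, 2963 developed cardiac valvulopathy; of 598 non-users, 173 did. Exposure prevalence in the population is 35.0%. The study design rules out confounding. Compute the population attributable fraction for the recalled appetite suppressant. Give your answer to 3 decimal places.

PAF ≈ 0.301

p₁ = P(outcome | exposed) = 2963/4587 = 0.64596
p₀ = P(outcome | unexposed) = 173/598 = 0.2893
Overall risk P(Y=1) = π·p₁ + (1−π)·p₀ = 0.35×0.64596 + 0.65×0.2893 = 0.41413.
Under exogeneity, PAF = [P(Y=1) − p₀] / P(Y=1).
PAF = (0.41413 − 0.2893) / 0.41413 ≈ 0.3014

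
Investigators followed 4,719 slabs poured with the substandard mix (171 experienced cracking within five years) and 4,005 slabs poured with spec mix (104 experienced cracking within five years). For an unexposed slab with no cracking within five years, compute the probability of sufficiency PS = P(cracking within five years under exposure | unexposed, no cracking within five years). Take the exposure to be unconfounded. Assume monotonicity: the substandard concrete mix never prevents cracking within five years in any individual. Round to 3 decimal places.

p₁ = P(outcome | exposed) = 171/4719 = 0.036236
p₀ = P(outcome | unexposed) = 104/4005 = 0.025968
Under exogeneity and monotonicity, PS = (p₁ − p₀) / (1 − p₀).
PS = (0.036236 − 0.025968) / (1 − 0.025968) = 0.010269 / 0.97403 ≈ 0.0105

PS ≈ 0.011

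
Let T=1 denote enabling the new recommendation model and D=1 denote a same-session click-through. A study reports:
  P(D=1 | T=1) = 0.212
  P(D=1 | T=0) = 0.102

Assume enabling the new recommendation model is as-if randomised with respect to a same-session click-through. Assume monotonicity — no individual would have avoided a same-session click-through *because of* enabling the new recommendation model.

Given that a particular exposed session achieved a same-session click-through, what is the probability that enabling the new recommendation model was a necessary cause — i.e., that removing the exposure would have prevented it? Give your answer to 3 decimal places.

PN ≈ 0.519

Let p₁ = 0.212, p₀ = 0.102.
Under exogeneity and monotonicity, PN = (p₁ − p₀) / p₁.
PN = (0.212 − 0.102) / 0.212 = 0.11 / 0.212 ≈ 0.5189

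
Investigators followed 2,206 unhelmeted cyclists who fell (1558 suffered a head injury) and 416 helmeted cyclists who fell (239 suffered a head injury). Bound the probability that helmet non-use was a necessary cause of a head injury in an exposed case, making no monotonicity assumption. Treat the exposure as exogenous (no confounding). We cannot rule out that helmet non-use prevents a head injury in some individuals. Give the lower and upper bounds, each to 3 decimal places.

p₁ = P(outcome | exposed) = 1558/2206 = 0.70626
p₀ = P(outcome | unexposed) = 239/416 = 0.57452
Under exogeneity alone the bounds on PN are max{0,(p₁−p₀)/p₁} ≤ PN ≤ min{1,(1−p₀)/p₁}.
  lower = (p₁ − p₀)/p₁ = 0.13174 / 0.70626 ≈ 0.1865
  upper = min{1, (1 − p₀)/p₁} = 0.42548 / 0.70626 ≈ 0.6024

0.187 ≤ PN ≤ 0.602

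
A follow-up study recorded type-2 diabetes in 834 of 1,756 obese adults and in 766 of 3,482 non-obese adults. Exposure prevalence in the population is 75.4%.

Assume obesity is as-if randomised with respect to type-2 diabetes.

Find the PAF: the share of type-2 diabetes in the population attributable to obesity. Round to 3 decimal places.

PAF ≈ 0.466

p₁ = P(outcome | exposed) = 834/1756 = 0.47494
p₀ = P(outcome | unexposed) = 766/3482 = 0.21999
Overall risk P(Y=1) = π·p₁ + (1−π)·p₀ = 0.754×0.47494 + 0.246×0.21999 = 0.41222.
Under exogeneity, PAF = [P(Y=1) − p₀] / P(Y=1).
PAF = (0.41222 − 0.21999) / 0.41222 ≈ 0.4663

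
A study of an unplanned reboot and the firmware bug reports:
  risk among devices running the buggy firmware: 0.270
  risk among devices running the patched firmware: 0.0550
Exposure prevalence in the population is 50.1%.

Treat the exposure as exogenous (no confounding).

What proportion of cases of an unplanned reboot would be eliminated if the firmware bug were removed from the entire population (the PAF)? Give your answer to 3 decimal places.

PAF ≈ 0.662

Let p₁ = 0.27, p₀ = 0.055.
Overall risk P(Y=1) = π·p₁ + (1−π)·p₀ = 0.501×0.27 + 0.499×0.055 = 0.16271.
Under exogeneity, PAF = [P(Y=1) − p₀] / P(Y=1).
PAF = (0.16271 − 0.055) / 0.16271 ≈ 0.6620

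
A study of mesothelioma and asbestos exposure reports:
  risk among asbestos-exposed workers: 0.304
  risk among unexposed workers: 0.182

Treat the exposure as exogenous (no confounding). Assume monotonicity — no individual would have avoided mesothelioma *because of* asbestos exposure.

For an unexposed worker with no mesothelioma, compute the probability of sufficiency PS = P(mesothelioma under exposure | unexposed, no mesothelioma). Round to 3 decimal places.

Let p₁ = 0.304, p₀ = 0.182.
Under exogeneity and monotonicity, PS = (p₁ − p₀) / (1 − p₀).
PS = (0.304 − 0.182) / (1 − 0.182) = 0.122 / 0.818 ≈ 0.1491

PS ≈ 0.149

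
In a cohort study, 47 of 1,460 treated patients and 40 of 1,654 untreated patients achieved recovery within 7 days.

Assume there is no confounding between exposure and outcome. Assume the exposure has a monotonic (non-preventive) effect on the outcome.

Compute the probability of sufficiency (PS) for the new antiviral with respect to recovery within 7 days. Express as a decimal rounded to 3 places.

PS ≈ 0.008

p₁ = P(outcome | exposed) = 47/1460 = 0.032192
p₀ = P(outcome | unexposed) = 40/1654 = 0.024184
Under exogeneity and monotonicity, PS = (p₁ − p₀) / (1 − p₀).
PS = (0.032192 − 0.024184) / (1 − 0.024184) = 0.008008 / 0.97582 ≈ 0.0082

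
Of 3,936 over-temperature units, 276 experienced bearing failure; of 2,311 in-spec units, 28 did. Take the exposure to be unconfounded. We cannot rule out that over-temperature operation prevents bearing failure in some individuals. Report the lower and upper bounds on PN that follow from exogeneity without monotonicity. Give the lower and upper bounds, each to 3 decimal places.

0.827 ≤ PN ≤ 1.000

p₁ = P(outcome | exposed) = 276/3936 = 0.070122
p₀ = P(outcome | unexposed) = 28/2311 = 0.012116
Under exogeneity alone the bounds on PN are max{0,(p₁−p₀)/p₁} ≤ PN ≤ min{1,(1−p₀)/p₁}.
  lower = (p₁ − p₀)/p₁ = 0.058006 / 0.070122 ≈ 0.8272
  upper = min{1, (1 − p₀)/p₁} = 0.98788 / 0.070122 ≈ 14.0881 → capped at 1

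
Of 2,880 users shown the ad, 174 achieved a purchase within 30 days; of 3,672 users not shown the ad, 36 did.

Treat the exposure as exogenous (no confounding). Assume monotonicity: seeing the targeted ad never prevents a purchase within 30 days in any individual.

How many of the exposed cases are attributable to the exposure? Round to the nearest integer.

p₁ = P(outcome | exposed) = 174/2880 = 0.060417
p₀ = P(outcome | unexposed) = 36/3672 = 0.0098039
PN = (p₁ − p₀)/p₁ = (0.060417 − 0.0098039) / 0.060417 ≈ 0.83773.
Attributable cases ≈ PN × (exposed cases) = 0.83773 × 174 ≈ 145.76.

about 146 cases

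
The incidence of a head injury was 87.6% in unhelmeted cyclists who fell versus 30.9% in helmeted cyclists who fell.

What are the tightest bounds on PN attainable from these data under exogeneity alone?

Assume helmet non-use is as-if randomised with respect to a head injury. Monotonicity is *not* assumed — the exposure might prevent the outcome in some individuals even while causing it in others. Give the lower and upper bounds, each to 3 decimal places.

p₁ = 0.876, p₀ = 0.309.
Under exogeneity alone the bounds on PN are max{0,(p₁−p₀)/p₁} ≤ PN ≤ min{1,(1−p₀)/p₁}.
  lower = (p₁ − p₀)/p₁ = 0.567 / 0.876 ≈ 0.6473
  upper = min{1, (1 − p₀)/p₁} = 0.691 / 0.876 ≈ 0.7888

0.647 ≤ PN ≤ 0.789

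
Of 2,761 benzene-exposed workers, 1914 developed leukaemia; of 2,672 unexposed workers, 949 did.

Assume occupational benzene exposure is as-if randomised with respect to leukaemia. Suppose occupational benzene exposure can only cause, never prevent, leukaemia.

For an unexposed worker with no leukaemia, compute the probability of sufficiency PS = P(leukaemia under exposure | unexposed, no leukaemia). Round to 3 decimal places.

p₁ = P(outcome | exposed) = 1914/2761 = 0.69323
p₀ = P(outcome | unexposed) = 949/2672 = 0.35516
Under exogeneity and monotonicity, PS = (p₁ − p₀) / (1 − p₀).
PS = (0.69323 − 0.35516) / (1 − 0.35516) = 0.33806 / 0.64484 ≈ 0.5243

PS ≈ 0.524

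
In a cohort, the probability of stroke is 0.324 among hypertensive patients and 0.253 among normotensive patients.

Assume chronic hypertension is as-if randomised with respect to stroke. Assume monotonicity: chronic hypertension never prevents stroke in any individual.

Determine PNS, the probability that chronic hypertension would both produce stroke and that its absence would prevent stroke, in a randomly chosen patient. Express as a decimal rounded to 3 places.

PNS ≈ 0.071

Let p₁ = 0.324, p₀ = 0.253.
Under exogeneity and monotonicity, PNS = p₁ − p₀.
PNS = 0.324 − 0.253 = 0.071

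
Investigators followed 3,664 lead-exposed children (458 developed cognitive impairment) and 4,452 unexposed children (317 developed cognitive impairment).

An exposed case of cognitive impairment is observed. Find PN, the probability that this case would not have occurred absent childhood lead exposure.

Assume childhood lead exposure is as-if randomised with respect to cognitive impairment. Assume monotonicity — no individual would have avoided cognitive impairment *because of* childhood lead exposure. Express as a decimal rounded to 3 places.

PN ≈ 0.430

p₁ = P(outcome | exposed) = 458/3664 = 0.125
p₀ = P(outcome | unexposed) = 317/4452 = 0.071204
Under exogeneity and monotonicity, PN = (p₁ − p₀) / p₁.
PN = (0.125 − 0.071204) / 0.125 = 0.053796 / 0.125 ≈ 0.4304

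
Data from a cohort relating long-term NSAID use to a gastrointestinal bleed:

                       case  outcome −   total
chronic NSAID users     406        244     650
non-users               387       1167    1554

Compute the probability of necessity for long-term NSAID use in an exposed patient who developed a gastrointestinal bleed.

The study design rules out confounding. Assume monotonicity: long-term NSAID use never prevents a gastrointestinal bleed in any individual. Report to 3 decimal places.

p₁ = P(outcome | exposed) = 406/650 = 0.62462
p₀ = P(outcome | unexposed) = 387/1554 = 0.24903
Under exogeneity and monotonicity, PN = (p₁ − p₀)/p₁.
PN = (0.62462 − 0.24903) / 0.62462 ≈ 0.6013

PN ≈ 0.601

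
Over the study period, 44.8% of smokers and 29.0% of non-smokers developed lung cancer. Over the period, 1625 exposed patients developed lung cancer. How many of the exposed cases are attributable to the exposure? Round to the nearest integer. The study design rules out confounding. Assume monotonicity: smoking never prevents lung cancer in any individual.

about 573 cases

p₁ = 0.448, p₀ = 0.29.
PN = (p₁ − p₀)/p₁ = (0.448 − 0.29) / 0.448 ≈ 0.35268.
Attributable cases ≈ PN × (exposed cases) = 0.35268 × 1625 ≈ 573.10.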